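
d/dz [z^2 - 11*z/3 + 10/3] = 2*z - 11/3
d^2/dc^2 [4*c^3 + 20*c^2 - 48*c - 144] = 24*c + 40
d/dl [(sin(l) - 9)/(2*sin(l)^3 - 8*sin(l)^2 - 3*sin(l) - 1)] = (-147*sin(l) + sin(3*l) - 31*cos(2*l) + 3)*cos(l)/(-2*sin(l)^3 + 8*sin(l)^2 + 3*sin(l) + 1)^2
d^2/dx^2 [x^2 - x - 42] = 2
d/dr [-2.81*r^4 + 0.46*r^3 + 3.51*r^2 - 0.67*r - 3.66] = -11.24*r^3 + 1.38*r^2 + 7.02*r - 0.67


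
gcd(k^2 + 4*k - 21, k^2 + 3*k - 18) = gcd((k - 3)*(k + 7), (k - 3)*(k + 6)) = k - 3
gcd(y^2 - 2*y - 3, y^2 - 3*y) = y - 3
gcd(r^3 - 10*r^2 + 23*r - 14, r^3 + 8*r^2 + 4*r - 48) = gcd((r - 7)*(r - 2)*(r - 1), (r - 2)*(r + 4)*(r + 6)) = r - 2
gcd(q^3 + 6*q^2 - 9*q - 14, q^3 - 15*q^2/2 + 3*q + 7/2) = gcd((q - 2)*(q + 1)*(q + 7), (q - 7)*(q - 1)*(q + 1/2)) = 1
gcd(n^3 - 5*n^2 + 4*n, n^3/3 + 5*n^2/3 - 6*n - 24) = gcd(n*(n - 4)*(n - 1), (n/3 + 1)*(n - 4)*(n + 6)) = n - 4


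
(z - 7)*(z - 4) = z^2 - 11*z + 28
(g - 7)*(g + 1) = g^2 - 6*g - 7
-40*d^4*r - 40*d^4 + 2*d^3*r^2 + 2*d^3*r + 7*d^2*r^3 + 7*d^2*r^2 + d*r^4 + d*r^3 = (-2*d + r)*(4*d + r)*(5*d + r)*(d*r + d)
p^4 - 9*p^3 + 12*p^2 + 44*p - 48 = (p - 6)*(p - 4)*(p - 1)*(p + 2)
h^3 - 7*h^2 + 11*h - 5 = (h - 5)*(h - 1)^2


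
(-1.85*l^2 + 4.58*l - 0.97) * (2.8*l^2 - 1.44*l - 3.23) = -5.18*l^4 + 15.488*l^3 - 3.3357*l^2 - 13.3966*l + 3.1331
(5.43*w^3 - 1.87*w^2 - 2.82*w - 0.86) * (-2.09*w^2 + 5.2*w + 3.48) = -11.3487*w^5 + 32.1443*w^4 + 15.0662*w^3 - 19.3742*w^2 - 14.2856*w - 2.9928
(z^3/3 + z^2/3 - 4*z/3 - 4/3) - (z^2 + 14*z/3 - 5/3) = z^3/3 - 2*z^2/3 - 6*z + 1/3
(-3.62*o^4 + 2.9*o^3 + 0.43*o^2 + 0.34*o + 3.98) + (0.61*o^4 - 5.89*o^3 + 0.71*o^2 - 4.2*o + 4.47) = -3.01*o^4 - 2.99*o^3 + 1.14*o^2 - 3.86*o + 8.45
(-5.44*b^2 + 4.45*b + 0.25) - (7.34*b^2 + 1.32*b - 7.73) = -12.78*b^2 + 3.13*b + 7.98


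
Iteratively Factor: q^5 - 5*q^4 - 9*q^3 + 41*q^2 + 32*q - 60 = (q - 1)*(q^4 - 4*q^3 - 13*q^2 + 28*q + 60) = (q - 3)*(q - 1)*(q^3 - q^2 - 16*q - 20) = (q - 3)*(q - 1)*(q + 2)*(q^2 - 3*q - 10) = (q - 3)*(q - 1)*(q + 2)^2*(q - 5)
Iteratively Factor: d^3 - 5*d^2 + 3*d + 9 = (d - 3)*(d^2 - 2*d - 3) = (d - 3)*(d + 1)*(d - 3)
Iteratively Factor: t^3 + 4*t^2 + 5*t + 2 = (t + 1)*(t^2 + 3*t + 2) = (t + 1)*(t + 2)*(t + 1)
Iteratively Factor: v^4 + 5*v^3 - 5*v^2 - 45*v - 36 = (v + 3)*(v^3 + 2*v^2 - 11*v - 12) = (v + 3)*(v + 4)*(v^2 - 2*v - 3) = (v - 3)*(v + 3)*(v + 4)*(v + 1)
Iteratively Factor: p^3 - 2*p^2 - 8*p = (p + 2)*(p^2 - 4*p) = p*(p + 2)*(p - 4)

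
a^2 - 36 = (a - 6)*(a + 6)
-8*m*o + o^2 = o*(-8*m + o)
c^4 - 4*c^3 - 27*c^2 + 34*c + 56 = (c - 7)*(c - 2)*(c + 1)*(c + 4)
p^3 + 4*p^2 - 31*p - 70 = (p - 5)*(p + 2)*(p + 7)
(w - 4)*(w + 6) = w^2 + 2*w - 24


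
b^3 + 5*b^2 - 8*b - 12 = (b - 2)*(b + 1)*(b + 6)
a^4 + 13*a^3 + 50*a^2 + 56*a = a*(a + 2)*(a + 4)*(a + 7)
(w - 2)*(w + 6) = w^2 + 4*w - 12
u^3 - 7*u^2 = u^2*(u - 7)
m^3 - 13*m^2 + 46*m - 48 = (m - 8)*(m - 3)*(m - 2)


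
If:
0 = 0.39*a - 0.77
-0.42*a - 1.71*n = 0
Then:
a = 1.97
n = -0.48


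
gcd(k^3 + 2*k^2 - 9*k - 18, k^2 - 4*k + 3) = k - 3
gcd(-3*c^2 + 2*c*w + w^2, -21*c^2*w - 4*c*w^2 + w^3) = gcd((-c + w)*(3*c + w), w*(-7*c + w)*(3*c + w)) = 3*c + w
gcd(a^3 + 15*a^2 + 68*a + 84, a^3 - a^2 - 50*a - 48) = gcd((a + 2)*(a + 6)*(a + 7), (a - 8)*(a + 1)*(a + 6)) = a + 6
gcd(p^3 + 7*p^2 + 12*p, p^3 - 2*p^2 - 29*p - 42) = p + 3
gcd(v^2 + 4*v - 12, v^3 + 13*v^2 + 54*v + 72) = v + 6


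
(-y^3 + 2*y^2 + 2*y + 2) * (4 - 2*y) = 2*y^4 - 8*y^3 + 4*y^2 + 4*y + 8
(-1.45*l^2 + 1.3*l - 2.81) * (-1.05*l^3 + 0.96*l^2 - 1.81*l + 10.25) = 1.5225*l^5 - 2.757*l^4 + 6.823*l^3 - 19.9131*l^2 + 18.4111*l - 28.8025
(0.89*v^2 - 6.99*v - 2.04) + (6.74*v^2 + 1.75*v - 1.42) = 7.63*v^2 - 5.24*v - 3.46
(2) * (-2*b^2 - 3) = -4*b^2 - 6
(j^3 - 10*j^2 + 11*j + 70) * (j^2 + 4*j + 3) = j^5 - 6*j^4 - 26*j^3 + 84*j^2 + 313*j + 210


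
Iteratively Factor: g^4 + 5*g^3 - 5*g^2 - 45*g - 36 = (g - 3)*(g^3 + 8*g^2 + 19*g + 12) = (g - 3)*(g + 3)*(g^2 + 5*g + 4) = (g - 3)*(g + 1)*(g + 3)*(g + 4)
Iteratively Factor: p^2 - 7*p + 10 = (p - 5)*(p - 2)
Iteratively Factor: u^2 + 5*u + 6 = (u + 2)*(u + 3)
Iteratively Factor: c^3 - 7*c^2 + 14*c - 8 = (c - 2)*(c^2 - 5*c + 4) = (c - 2)*(c - 1)*(c - 4)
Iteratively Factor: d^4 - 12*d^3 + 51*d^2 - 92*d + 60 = (d - 5)*(d^3 - 7*d^2 + 16*d - 12) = (d - 5)*(d - 3)*(d^2 - 4*d + 4) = (d - 5)*(d - 3)*(d - 2)*(d - 2)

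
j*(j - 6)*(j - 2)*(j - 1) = j^4 - 9*j^3 + 20*j^2 - 12*j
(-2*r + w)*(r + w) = -2*r^2 - r*w + w^2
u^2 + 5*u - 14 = (u - 2)*(u + 7)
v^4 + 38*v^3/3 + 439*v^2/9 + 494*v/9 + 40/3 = (v + 1/3)*(v + 4/3)*(v + 5)*(v + 6)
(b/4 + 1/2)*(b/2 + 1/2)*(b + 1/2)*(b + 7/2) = b^4/8 + 7*b^3/8 + 63*b^2/32 + 53*b/32 + 7/16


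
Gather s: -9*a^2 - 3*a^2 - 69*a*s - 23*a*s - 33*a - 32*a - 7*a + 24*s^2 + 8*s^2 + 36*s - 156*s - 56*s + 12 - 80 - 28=-12*a^2 - 72*a + 32*s^2 + s*(-92*a - 176) - 96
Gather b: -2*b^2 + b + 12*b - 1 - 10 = -2*b^2 + 13*b - 11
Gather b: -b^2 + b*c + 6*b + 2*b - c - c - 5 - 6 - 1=-b^2 + b*(c + 8) - 2*c - 12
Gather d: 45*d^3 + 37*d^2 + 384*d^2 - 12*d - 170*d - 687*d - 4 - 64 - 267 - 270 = 45*d^3 + 421*d^2 - 869*d - 605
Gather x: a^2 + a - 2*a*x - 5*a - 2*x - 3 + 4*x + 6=a^2 - 4*a + x*(2 - 2*a) + 3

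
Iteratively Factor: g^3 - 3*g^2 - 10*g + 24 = (g + 3)*(g^2 - 6*g + 8) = (g - 2)*(g + 3)*(g - 4)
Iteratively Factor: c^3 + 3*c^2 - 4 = (c - 1)*(c^2 + 4*c + 4) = (c - 1)*(c + 2)*(c + 2)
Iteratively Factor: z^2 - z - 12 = (z - 4)*(z + 3)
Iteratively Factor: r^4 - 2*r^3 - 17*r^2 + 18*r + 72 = (r - 4)*(r^3 + 2*r^2 - 9*r - 18) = (r - 4)*(r - 3)*(r^2 + 5*r + 6) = (r - 4)*(r - 3)*(r + 3)*(r + 2)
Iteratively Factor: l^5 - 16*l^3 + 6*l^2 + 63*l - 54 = (l - 1)*(l^4 + l^3 - 15*l^2 - 9*l + 54) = (l - 1)*(l + 3)*(l^3 - 2*l^2 - 9*l + 18) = (l - 1)*(l + 3)^2*(l^2 - 5*l + 6) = (l - 2)*(l - 1)*(l + 3)^2*(l - 3)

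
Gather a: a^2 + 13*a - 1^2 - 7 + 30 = a^2 + 13*a + 22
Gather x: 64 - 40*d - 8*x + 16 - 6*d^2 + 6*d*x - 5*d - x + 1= -6*d^2 - 45*d + x*(6*d - 9) + 81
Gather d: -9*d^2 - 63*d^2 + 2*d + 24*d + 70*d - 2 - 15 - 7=-72*d^2 + 96*d - 24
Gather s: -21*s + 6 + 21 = 27 - 21*s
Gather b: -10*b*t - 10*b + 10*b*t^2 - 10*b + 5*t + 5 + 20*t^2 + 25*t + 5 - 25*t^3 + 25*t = b*(10*t^2 - 10*t - 20) - 25*t^3 + 20*t^2 + 55*t + 10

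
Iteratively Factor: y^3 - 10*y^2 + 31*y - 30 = (y - 2)*(y^2 - 8*y + 15) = (y - 5)*(y - 2)*(y - 3)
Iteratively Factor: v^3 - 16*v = (v + 4)*(v^2 - 4*v) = v*(v + 4)*(v - 4)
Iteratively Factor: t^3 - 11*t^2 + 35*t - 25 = (t - 5)*(t^2 - 6*t + 5) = (t - 5)*(t - 1)*(t - 5)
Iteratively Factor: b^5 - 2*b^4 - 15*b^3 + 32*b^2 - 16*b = (b - 1)*(b^4 - b^3 - 16*b^2 + 16*b) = (b - 4)*(b - 1)*(b^3 + 3*b^2 - 4*b) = b*(b - 4)*(b - 1)*(b^2 + 3*b - 4) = b*(b - 4)*(b - 1)^2*(b + 4)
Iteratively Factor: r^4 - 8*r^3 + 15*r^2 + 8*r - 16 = (r + 1)*(r^3 - 9*r^2 + 24*r - 16) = (r - 4)*(r + 1)*(r^2 - 5*r + 4) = (r - 4)*(r - 1)*(r + 1)*(r - 4)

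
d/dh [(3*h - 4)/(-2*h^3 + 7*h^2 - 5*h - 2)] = (12*h^3 - 45*h^2 + 56*h - 26)/(4*h^6 - 28*h^5 + 69*h^4 - 62*h^3 - 3*h^2 + 20*h + 4)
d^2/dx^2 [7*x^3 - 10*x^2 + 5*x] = 42*x - 20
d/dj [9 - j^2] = -2*j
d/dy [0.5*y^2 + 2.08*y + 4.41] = 1.0*y + 2.08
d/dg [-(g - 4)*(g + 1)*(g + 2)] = -3*g^2 + 2*g + 10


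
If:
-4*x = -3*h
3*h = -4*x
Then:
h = 0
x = 0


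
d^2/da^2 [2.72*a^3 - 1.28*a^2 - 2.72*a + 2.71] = 16.32*a - 2.56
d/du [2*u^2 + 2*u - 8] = 4*u + 2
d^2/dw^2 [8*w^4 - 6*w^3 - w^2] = 96*w^2 - 36*w - 2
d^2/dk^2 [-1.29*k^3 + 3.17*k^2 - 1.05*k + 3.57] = 6.34 - 7.74*k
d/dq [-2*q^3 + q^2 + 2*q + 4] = -6*q^2 + 2*q + 2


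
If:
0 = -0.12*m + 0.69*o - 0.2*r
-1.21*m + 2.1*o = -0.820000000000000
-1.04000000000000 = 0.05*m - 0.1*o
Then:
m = 141.62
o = 81.21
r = 195.21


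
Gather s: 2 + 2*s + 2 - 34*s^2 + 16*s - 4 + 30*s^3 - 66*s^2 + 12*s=30*s^3 - 100*s^2 + 30*s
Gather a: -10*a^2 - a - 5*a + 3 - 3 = -10*a^2 - 6*a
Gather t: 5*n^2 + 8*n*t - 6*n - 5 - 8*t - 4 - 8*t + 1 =5*n^2 - 6*n + t*(8*n - 16) - 8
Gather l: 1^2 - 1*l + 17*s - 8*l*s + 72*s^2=l*(-8*s - 1) + 72*s^2 + 17*s + 1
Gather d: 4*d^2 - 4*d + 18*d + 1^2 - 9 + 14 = 4*d^2 + 14*d + 6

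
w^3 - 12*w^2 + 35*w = w*(w - 7)*(w - 5)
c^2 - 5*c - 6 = (c - 6)*(c + 1)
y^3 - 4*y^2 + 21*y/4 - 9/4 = (y - 3/2)^2*(y - 1)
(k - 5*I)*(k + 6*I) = k^2 + I*k + 30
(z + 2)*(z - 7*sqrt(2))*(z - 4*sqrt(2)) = z^3 - 11*sqrt(2)*z^2 + 2*z^2 - 22*sqrt(2)*z + 56*z + 112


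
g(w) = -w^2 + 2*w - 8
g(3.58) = -13.66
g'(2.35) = -2.70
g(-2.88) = -22.05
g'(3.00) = -4.00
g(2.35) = -8.82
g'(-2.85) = 7.70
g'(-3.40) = 8.80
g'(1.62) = -1.24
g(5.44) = -26.71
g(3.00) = -11.00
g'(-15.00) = 32.00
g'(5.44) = -8.88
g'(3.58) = -5.16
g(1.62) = -7.38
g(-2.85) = -21.82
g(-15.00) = -263.00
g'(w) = 2 - 2*w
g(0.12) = -7.77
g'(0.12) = 1.76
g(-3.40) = -26.36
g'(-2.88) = 7.76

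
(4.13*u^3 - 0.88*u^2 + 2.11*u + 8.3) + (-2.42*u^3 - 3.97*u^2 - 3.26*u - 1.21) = 1.71*u^3 - 4.85*u^2 - 1.15*u + 7.09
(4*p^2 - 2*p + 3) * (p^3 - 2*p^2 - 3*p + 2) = 4*p^5 - 10*p^4 - 5*p^3 + 8*p^2 - 13*p + 6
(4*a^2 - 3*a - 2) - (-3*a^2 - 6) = 7*a^2 - 3*a + 4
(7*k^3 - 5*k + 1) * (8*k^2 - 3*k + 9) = 56*k^5 - 21*k^4 + 23*k^3 + 23*k^2 - 48*k + 9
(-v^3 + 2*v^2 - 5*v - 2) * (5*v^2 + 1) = -5*v^5 + 10*v^4 - 26*v^3 - 8*v^2 - 5*v - 2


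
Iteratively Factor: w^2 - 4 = (w - 2)*(w + 2)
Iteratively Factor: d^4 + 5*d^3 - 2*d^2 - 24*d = (d + 3)*(d^3 + 2*d^2 - 8*d) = (d + 3)*(d + 4)*(d^2 - 2*d) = d*(d + 3)*(d + 4)*(d - 2)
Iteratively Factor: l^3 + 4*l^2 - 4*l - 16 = (l - 2)*(l^2 + 6*l + 8) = (l - 2)*(l + 4)*(l + 2)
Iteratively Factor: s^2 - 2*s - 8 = (s - 4)*(s + 2)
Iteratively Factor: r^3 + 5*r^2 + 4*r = (r + 1)*(r^2 + 4*r) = (r + 1)*(r + 4)*(r)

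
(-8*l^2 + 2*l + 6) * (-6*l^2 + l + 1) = 48*l^4 - 20*l^3 - 42*l^2 + 8*l + 6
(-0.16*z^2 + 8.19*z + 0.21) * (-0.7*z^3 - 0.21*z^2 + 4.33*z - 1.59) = 0.112*z^5 - 5.6994*z^4 - 2.5597*z^3 + 35.673*z^2 - 12.1128*z - 0.3339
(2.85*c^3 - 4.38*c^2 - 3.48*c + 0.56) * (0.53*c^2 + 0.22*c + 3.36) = 1.5105*c^5 - 1.6944*c^4 + 6.768*c^3 - 15.1856*c^2 - 11.5696*c + 1.8816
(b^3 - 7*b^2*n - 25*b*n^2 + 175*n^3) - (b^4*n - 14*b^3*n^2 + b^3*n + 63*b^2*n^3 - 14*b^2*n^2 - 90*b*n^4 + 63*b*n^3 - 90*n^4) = -b^4*n + 14*b^3*n^2 - b^3*n + b^3 - 63*b^2*n^3 + 14*b^2*n^2 - 7*b^2*n + 90*b*n^4 - 63*b*n^3 - 25*b*n^2 + 90*n^4 + 175*n^3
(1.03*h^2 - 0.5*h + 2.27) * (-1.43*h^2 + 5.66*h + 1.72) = -1.4729*h^4 + 6.5448*h^3 - 4.3045*h^2 + 11.9882*h + 3.9044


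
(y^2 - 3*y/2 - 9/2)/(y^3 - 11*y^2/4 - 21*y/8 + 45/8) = 4/(4*y - 5)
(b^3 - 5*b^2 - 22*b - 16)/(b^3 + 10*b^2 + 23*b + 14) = (b - 8)/(b + 7)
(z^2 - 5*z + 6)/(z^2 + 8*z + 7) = (z^2 - 5*z + 6)/(z^2 + 8*z + 7)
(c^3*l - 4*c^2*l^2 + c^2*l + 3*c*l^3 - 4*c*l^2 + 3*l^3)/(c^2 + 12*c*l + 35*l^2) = l*(c^3 - 4*c^2*l + c^2 + 3*c*l^2 - 4*c*l + 3*l^2)/(c^2 + 12*c*l + 35*l^2)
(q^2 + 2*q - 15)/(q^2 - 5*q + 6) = (q + 5)/(q - 2)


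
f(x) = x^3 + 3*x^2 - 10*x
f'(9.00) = 287.00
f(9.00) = 882.00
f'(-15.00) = 575.00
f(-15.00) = -2550.00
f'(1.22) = 1.79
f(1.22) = -5.92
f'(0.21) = -8.61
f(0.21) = -1.96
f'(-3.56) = 6.66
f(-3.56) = 28.50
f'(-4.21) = 17.91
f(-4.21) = 20.65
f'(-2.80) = -3.28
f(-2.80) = 29.57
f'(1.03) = -0.64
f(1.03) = -6.02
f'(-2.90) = -2.17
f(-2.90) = 29.84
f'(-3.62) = 7.59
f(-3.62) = 28.08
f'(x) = 3*x^2 + 6*x - 10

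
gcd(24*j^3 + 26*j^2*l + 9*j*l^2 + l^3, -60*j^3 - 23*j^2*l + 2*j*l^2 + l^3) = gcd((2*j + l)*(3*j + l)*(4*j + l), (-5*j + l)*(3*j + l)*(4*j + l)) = 12*j^2 + 7*j*l + l^2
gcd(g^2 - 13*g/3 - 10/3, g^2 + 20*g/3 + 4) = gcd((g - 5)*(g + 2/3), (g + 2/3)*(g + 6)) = g + 2/3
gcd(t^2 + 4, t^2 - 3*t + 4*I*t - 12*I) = 1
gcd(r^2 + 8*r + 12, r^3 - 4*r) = r + 2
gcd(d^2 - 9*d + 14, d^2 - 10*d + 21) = d - 7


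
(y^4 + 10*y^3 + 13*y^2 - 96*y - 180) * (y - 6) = y^5 + 4*y^4 - 47*y^3 - 174*y^2 + 396*y + 1080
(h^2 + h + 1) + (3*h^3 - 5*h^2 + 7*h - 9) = 3*h^3 - 4*h^2 + 8*h - 8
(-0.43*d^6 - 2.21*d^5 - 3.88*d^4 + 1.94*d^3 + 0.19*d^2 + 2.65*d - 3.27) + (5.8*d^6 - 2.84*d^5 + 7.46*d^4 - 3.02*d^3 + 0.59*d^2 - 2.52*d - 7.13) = 5.37*d^6 - 5.05*d^5 + 3.58*d^4 - 1.08*d^3 + 0.78*d^2 + 0.13*d - 10.4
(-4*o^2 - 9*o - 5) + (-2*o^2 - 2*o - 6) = -6*o^2 - 11*o - 11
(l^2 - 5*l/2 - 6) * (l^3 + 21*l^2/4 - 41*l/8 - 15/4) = l^5 + 11*l^4/4 - 97*l^3/4 - 359*l^2/16 + 321*l/8 + 45/2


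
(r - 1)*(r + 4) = r^2 + 3*r - 4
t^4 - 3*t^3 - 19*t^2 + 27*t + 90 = (t - 5)*(t - 3)*(t + 2)*(t + 3)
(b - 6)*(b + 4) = b^2 - 2*b - 24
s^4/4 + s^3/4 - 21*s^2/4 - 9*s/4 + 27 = (s/4 + 1)*(s - 3)^2*(s + 3)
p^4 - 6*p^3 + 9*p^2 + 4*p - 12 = (p - 3)*(p - 2)^2*(p + 1)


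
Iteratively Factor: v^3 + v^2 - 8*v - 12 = (v + 2)*(v^2 - v - 6) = (v + 2)^2*(v - 3)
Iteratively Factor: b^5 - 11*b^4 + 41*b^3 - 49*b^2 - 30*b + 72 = (b - 3)*(b^4 - 8*b^3 + 17*b^2 + 2*b - 24) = (b - 4)*(b - 3)*(b^3 - 4*b^2 + b + 6) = (b - 4)*(b - 3)*(b - 2)*(b^2 - 2*b - 3) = (b - 4)*(b - 3)^2*(b - 2)*(b + 1)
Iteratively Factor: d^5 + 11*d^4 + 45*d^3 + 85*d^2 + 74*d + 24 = (d + 3)*(d^4 + 8*d^3 + 21*d^2 + 22*d + 8) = (d + 2)*(d + 3)*(d^3 + 6*d^2 + 9*d + 4) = (d + 2)*(d + 3)*(d + 4)*(d^2 + 2*d + 1) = (d + 1)*(d + 2)*(d + 3)*(d + 4)*(d + 1)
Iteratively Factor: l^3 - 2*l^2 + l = (l)*(l^2 - 2*l + 1) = l*(l - 1)*(l - 1)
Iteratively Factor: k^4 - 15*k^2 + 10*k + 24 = (k + 4)*(k^3 - 4*k^2 + k + 6) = (k - 2)*(k + 4)*(k^2 - 2*k - 3) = (k - 3)*(k - 2)*(k + 4)*(k + 1)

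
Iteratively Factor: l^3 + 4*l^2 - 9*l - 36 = (l + 4)*(l^2 - 9) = (l - 3)*(l + 4)*(l + 3)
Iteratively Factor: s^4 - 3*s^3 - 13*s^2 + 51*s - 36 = (s - 1)*(s^3 - 2*s^2 - 15*s + 36) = (s - 1)*(s + 4)*(s^2 - 6*s + 9) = (s - 3)*(s - 1)*(s + 4)*(s - 3)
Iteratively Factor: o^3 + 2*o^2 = (o)*(o^2 + 2*o) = o^2*(o + 2)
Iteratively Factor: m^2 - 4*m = (m)*(m - 4)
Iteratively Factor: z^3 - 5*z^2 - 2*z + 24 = (z - 3)*(z^2 - 2*z - 8) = (z - 4)*(z - 3)*(z + 2)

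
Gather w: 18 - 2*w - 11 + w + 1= 8 - w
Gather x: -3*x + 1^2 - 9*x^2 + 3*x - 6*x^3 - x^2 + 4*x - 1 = -6*x^3 - 10*x^2 + 4*x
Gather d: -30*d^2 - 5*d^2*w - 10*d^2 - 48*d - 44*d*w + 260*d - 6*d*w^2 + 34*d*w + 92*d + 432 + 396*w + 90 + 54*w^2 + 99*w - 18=d^2*(-5*w - 40) + d*(-6*w^2 - 10*w + 304) + 54*w^2 + 495*w + 504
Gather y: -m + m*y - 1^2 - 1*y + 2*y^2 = -m + 2*y^2 + y*(m - 1) - 1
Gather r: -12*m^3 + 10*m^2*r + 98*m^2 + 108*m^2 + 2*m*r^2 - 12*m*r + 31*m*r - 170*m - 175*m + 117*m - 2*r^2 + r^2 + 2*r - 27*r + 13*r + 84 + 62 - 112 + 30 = -12*m^3 + 206*m^2 - 228*m + r^2*(2*m - 1) + r*(10*m^2 + 19*m - 12) + 64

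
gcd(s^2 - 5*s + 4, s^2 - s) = s - 1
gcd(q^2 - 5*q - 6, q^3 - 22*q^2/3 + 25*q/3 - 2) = q - 6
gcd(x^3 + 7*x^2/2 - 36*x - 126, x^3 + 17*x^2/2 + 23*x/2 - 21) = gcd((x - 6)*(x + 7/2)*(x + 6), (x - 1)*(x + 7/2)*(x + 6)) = x^2 + 19*x/2 + 21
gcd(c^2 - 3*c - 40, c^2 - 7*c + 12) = 1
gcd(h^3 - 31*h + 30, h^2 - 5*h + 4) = h - 1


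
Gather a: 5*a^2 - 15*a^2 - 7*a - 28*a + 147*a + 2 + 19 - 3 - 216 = -10*a^2 + 112*a - 198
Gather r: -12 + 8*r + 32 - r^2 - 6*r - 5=-r^2 + 2*r + 15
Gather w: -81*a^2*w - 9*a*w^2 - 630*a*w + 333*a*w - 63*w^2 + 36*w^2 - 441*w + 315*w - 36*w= w^2*(-9*a - 27) + w*(-81*a^2 - 297*a - 162)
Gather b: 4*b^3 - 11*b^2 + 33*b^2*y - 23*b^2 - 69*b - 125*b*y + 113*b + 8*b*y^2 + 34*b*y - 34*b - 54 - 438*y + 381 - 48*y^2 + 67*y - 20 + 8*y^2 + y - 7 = 4*b^3 + b^2*(33*y - 34) + b*(8*y^2 - 91*y + 10) - 40*y^2 - 370*y + 300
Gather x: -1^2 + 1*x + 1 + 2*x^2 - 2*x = 2*x^2 - x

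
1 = 1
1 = 1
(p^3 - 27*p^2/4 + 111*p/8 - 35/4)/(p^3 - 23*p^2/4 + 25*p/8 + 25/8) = (2*p^2 - 11*p + 14)/(2*p^2 - 9*p - 5)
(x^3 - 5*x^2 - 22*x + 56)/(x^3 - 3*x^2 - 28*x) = (x - 2)/x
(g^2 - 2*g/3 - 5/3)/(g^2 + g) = (g - 5/3)/g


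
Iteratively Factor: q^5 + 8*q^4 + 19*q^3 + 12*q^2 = (q + 3)*(q^4 + 5*q^3 + 4*q^2) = q*(q + 3)*(q^3 + 5*q^2 + 4*q) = q^2*(q + 3)*(q^2 + 5*q + 4) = q^2*(q + 1)*(q + 3)*(q + 4)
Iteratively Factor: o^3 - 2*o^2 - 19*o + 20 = (o - 5)*(o^2 + 3*o - 4) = (o - 5)*(o - 1)*(o + 4)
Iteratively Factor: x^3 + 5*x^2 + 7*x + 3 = (x + 1)*(x^2 + 4*x + 3) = (x + 1)*(x + 3)*(x + 1)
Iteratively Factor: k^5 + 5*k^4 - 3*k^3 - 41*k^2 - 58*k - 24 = (k + 1)*(k^4 + 4*k^3 - 7*k^2 - 34*k - 24) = (k + 1)*(k + 2)*(k^3 + 2*k^2 - 11*k - 12) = (k - 3)*(k + 1)*(k + 2)*(k^2 + 5*k + 4) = (k - 3)*(k + 1)^2*(k + 2)*(k + 4)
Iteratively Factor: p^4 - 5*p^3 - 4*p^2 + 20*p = (p)*(p^3 - 5*p^2 - 4*p + 20) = p*(p + 2)*(p^2 - 7*p + 10) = p*(p - 5)*(p + 2)*(p - 2)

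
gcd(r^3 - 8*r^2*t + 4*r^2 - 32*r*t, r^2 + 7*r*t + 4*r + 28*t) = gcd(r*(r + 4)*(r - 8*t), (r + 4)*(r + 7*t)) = r + 4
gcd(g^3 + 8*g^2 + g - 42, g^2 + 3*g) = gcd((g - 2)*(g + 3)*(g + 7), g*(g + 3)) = g + 3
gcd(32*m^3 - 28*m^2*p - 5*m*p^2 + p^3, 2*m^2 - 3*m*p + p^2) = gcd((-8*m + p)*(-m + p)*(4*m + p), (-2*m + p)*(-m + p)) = -m + p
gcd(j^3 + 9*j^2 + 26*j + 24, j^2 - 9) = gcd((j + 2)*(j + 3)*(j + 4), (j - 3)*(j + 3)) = j + 3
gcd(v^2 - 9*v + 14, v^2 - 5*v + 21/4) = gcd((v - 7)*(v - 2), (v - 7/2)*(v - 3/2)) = 1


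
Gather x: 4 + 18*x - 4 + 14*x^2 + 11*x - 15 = 14*x^2 + 29*x - 15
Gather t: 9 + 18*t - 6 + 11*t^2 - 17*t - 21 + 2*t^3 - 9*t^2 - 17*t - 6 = 2*t^3 + 2*t^2 - 16*t - 24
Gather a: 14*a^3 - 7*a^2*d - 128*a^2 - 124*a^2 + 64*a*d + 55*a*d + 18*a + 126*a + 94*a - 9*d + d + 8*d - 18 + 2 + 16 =14*a^3 + a^2*(-7*d - 252) + a*(119*d + 238)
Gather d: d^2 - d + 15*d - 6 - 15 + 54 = d^2 + 14*d + 33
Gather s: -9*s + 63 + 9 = 72 - 9*s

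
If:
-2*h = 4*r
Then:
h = -2*r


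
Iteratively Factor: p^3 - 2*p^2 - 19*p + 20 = (p - 1)*(p^2 - p - 20) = (p - 1)*(p + 4)*(p - 5)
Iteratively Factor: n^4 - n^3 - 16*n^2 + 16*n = (n + 4)*(n^3 - 5*n^2 + 4*n) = (n - 4)*(n + 4)*(n^2 - n) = n*(n - 4)*(n + 4)*(n - 1)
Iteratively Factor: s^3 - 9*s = (s + 3)*(s^2 - 3*s) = (s - 3)*(s + 3)*(s)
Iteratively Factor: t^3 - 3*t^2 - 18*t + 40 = (t - 5)*(t^2 + 2*t - 8) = (t - 5)*(t + 4)*(t - 2)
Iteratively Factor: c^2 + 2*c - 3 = (c + 3)*(c - 1)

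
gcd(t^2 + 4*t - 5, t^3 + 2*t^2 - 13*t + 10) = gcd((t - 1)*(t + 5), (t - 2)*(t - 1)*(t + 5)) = t^2 + 4*t - 5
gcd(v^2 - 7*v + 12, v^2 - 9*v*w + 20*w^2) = 1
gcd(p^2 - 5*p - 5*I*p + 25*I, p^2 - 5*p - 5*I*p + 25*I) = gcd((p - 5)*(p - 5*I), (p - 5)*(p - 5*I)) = p^2 + p*(-5 - 5*I) + 25*I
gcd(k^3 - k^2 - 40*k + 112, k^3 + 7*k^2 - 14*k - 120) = k - 4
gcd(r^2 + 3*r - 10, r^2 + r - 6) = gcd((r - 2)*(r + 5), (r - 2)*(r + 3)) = r - 2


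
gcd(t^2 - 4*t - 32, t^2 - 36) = 1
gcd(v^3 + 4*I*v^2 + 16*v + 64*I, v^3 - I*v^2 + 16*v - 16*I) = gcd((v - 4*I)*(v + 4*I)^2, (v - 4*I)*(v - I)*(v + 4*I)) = v^2 + 16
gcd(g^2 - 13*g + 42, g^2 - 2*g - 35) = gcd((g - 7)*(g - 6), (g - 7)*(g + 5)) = g - 7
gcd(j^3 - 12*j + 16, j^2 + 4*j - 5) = 1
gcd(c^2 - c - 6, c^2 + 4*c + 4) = c + 2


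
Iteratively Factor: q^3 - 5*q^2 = (q)*(q^2 - 5*q) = q*(q - 5)*(q)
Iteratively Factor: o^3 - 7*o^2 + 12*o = (o - 4)*(o^2 - 3*o) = (o - 4)*(o - 3)*(o)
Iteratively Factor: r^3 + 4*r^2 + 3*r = (r)*(r^2 + 4*r + 3) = r*(r + 3)*(r + 1)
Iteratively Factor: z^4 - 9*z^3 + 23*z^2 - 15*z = (z - 3)*(z^3 - 6*z^2 + 5*z) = (z - 5)*(z - 3)*(z^2 - z) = (z - 5)*(z - 3)*(z - 1)*(z)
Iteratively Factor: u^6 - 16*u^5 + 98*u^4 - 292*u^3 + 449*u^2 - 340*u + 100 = (u - 5)*(u^5 - 11*u^4 + 43*u^3 - 77*u^2 + 64*u - 20) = (u - 5)*(u - 2)*(u^4 - 9*u^3 + 25*u^2 - 27*u + 10) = (u - 5)*(u - 2)^2*(u^3 - 7*u^2 + 11*u - 5) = (u - 5)^2*(u - 2)^2*(u^2 - 2*u + 1) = (u - 5)^2*(u - 2)^2*(u - 1)*(u - 1)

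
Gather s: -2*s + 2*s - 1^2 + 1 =0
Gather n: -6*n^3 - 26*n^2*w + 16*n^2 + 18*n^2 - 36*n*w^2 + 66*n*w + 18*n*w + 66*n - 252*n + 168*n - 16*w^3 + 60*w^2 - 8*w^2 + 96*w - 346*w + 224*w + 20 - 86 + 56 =-6*n^3 + n^2*(34 - 26*w) + n*(-36*w^2 + 84*w - 18) - 16*w^3 + 52*w^2 - 26*w - 10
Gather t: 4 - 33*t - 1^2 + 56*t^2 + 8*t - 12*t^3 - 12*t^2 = -12*t^3 + 44*t^2 - 25*t + 3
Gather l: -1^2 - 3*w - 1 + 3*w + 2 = 0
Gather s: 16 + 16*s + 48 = 16*s + 64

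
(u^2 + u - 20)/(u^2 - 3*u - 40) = (u - 4)/(u - 8)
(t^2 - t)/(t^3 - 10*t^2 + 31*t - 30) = t*(t - 1)/(t^3 - 10*t^2 + 31*t - 30)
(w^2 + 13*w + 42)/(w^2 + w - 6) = (w^2 + 13*w + 42)/(w^2 + w - 6)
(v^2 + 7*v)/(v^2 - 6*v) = (v + 7)/(v - 6)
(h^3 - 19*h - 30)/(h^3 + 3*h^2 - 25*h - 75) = (h + 2)/(h + 5)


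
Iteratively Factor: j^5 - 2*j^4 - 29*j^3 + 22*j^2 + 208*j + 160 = (j + 1)*(j^4 - 3*j^3 - 26*j^2 + 48*j + 160) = (j - 5)*(j + 1)*(j^3 + 2*j^2 - 16*j - 32) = (j - 5)*(j + 1)*(j + 2)*(j^2 - 16) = (j - 5)*(j + 1)*(j + 2)*(j + 4)*(j - 4)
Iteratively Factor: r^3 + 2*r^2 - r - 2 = (r + 1)*(r^2 + r - 2) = (r - 1)*(r + 1)*(r + 2)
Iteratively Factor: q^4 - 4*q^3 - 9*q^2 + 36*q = (q)*(q^3 - 4*q^2 - 9*q + 36) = q*(q - 4)*(q^2 - 9) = q*(q - 4)*(q - 3)*(q + 3)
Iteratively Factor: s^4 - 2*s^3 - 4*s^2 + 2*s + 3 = (s + 1)*(s^3 - 3*s^2 - s + 3) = (s - 1)*(s + 1)*(s^2 - 2*s - 3) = (s - 3)*(s - 1)*(s + 1)*(s + 1)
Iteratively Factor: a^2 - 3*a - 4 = (a - 4)*(a + 1)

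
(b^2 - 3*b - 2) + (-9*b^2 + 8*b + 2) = -8*b^2 + 5*b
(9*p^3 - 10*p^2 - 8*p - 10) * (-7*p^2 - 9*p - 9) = -63*p^5 - 11*p^4 + 65*p^3 + 232*p^2 + 162*p + 90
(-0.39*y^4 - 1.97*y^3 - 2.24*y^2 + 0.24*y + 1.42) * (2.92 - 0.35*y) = 0.1365*y^5 - 0.4493*y^4 - 4.9684*y^3 - 6.6248*y^2 + 0.2038*y + 4.1464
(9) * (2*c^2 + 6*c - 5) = 18*c^2 + 54*c - 45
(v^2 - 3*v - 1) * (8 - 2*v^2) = -2*v^4 + 6*v^3 + 10*v^2 - 24*v - 8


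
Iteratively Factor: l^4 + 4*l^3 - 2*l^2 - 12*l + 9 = (l + 3)*(l^3 + l^2 - 5*l + 3) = (l - 1)*(l + 3)*(l^2 + 2*l - 3) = (l - 1)^2*(l + 3)*(l + 3)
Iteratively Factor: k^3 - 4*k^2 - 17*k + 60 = (k + 4)*(k^2 - 8*k + 15) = (k - 3)*(k + 4)*(k - 5)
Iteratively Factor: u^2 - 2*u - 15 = (u + 3)*(u - 5)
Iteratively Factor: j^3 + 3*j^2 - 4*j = (j)*(j^2 + 3*j - 4) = j*(j + 4)*(j - 1)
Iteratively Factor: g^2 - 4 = (g + 2)*(g - 2)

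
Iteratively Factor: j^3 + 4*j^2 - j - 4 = (j + 1)*(j^2 + 3*j - 4) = (j - 1)*(j + 1)*(j + 4)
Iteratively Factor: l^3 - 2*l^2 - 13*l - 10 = (l + 1)*(l^2 - 3*l - 10) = (l + 1)*(l + 2)*(l - 5)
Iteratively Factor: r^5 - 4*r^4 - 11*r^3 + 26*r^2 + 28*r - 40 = (r + 2)*(r^4 - 6*r^3 + r^2 + 24*r - 20) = (r - 2)*(r + 2)*(r^3 - 4*r^2 - 7*r + 10) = (r - 2)*(r + 2)^2*(r^2 - 6*r + 5) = (r - 5)*(r - 2)*(r + 2)^2*(r - 1)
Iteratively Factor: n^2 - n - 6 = (n + 2)*(n - 3)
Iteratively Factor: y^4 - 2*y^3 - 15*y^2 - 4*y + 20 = (y - 1)*(y^3 - y^2 - 16*y - 20) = (y - 1)*(y + 2)*(y^2 - 3*y - 10) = (y - 5)*(y - 1)*(y + 2)*(y + 2)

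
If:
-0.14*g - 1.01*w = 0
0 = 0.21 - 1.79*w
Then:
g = -0.85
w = 0.12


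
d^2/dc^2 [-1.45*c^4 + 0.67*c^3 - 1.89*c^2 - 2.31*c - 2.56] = -17.4*c^2 + 4.02*c - 3.78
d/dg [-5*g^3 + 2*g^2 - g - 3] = -15*g^2 + 4*g - 1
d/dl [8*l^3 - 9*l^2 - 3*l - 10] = 24*l^2 - 18*l - 3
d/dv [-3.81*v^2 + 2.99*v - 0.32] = 2.99 - 7.62*v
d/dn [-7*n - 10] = -7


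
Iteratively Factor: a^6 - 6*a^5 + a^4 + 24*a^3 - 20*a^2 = (a - 2)*(a^5 - 4*a^4 - 7*a^3 + 10*a^2) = (a - 5)*(a - 2)*(a^4 + a^3 - 2*a^2) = a*(a - 5)*(a - 2)*(a^3 + a^2 - 2*a) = a*(a - 5)*(a - 2)*(a + 2)*(a^2 - a) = a^2*(a - 5)*(a - 2)*(a + 2)*(a - 1)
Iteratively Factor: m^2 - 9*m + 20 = (m - 5)*(m - 4)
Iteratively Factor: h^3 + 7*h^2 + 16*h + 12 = (h + 3)*(h^2 + 4*h + 4) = (h + 2)*(h + 3)*(h + 2)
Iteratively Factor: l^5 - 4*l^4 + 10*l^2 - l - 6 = (l - 3)*(l^4 - l^3 - 3*l^2 + l + 2) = (l - 3)*(l + 1)*(l^3 - 2*l^2 - l + 2) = (l - 3)*(l - 1)*(l + 1)*(l^2 - l - 2) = (l - 3)*(l - 2)*(l - 1)*(l + 1)*(l + 1)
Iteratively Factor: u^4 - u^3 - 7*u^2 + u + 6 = (u - 1)*(u^3 - 7*u - 6) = (u - 3)*(u - 1)*(u^2 + 3*u + 2) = (u - 3)*(u - 1)*(u + 2)*(u + 1)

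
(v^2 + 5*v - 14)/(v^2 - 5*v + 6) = (v + 7)/(v - 3)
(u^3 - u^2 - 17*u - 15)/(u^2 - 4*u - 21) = (u^2 - 4*u - 5)/(u - 7)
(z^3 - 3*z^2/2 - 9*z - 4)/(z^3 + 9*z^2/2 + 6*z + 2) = (z - 4)/(z + 2)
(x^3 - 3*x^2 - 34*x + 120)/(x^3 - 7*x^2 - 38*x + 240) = (x - 4)/(x - 8)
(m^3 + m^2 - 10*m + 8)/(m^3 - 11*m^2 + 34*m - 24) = (m^2 + 2*m - 8)/(m^2 - 10*m + 24)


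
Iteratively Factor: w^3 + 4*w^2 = (w)*(w^2 + 4*w) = w^2*(w + 4)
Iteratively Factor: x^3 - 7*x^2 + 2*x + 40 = (x + 2)*(x^2 - 9*x + 20) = (x - 4)*(x + 2)*(x - 5)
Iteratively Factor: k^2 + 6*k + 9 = (k + 3)*(k + 3)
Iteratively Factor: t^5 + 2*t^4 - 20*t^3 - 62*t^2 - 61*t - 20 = (t + 1)*(t^4 + t^3 - 21*t^2 - 41*t - 20) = (t - 5)*(t + 1)*(t^3 + 6*t^2 + 9*t + 4) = (t - 5)*(t + 1)^2*(t^2 + 5*t + 4) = (t - 5)*(t + 1)^3*(t + 4)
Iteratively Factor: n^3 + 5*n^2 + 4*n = (n + 4)*(n^2 + n) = n*(n + 4)*(n + 1)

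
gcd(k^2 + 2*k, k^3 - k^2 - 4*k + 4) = k + 2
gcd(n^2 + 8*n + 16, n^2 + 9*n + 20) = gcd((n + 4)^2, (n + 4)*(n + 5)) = n + 4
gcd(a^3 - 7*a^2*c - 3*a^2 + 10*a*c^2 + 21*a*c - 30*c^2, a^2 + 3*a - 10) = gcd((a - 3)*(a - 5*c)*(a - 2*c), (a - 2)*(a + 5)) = 1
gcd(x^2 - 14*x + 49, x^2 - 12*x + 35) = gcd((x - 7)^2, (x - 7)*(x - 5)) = x - 7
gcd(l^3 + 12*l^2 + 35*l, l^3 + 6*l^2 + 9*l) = l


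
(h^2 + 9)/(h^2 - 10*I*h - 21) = (h + 3*I)/(h - 7*I)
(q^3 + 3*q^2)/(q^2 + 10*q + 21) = q^2/(q + 7)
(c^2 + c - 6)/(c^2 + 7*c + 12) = (c - 2)/(c + 4)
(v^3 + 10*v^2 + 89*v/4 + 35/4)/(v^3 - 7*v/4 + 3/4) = (4*v^3 + 40*v^2 + 89*v + 35)/(4*v^3 - 7*v + 3)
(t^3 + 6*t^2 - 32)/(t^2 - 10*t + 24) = (t^3 + 6*t^2 - 32)/(t^2 - 10*t + 24)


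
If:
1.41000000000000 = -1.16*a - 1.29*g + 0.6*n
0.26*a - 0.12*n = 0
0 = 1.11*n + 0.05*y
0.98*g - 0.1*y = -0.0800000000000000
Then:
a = 0.20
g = -1.07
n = 0.44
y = -9.70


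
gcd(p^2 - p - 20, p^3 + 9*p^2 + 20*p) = p + 4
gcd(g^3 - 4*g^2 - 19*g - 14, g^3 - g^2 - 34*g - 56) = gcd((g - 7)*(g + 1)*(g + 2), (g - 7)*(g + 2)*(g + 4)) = g^2 - 5*g - 14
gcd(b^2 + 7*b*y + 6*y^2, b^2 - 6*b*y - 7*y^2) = b + y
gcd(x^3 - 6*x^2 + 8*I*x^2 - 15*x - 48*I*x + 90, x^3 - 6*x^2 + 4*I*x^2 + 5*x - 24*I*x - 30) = x^2 + x*(-6 + 5*I) - 30*I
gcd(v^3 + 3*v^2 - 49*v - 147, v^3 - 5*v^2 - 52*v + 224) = v + 7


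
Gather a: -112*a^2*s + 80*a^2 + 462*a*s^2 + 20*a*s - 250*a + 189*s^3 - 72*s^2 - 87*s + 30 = a^2*(80 - 112*s) + a*(462*s^2 + 20*s - 250) + 189*s^3 - 72*s^2 - 87*s + 30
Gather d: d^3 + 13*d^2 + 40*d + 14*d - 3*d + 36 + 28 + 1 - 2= d^3 + 13*d^2 + 51*d + 63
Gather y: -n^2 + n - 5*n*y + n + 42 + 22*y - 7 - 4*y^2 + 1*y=-n^2 + 2*n - 4*y^2 + y*(23 - 5*n) + 35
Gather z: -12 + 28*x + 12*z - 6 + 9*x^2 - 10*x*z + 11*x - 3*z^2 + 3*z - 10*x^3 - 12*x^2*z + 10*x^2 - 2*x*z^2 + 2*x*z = -10*x^3 + 19*x^2 + 39*x + z^2*(-2*x - 3) + z*(-12*x^2 - 8*x + 15) - 18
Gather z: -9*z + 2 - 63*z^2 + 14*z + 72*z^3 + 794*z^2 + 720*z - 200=72*z^3 + 731*z^2 + 725*z - 198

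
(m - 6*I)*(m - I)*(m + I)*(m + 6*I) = m^4 + 37*m^2 + 36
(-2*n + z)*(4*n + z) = -8*n^2 + 2*n*z + z^2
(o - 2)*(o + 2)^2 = o^3 + 2*o^2 - 4*o - 8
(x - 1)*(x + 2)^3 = x^4 + 5*x^3 + 6*x^2 - 4*x - 8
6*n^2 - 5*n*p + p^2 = (-3*n + p)*(-2*n + p)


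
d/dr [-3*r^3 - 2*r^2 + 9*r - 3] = -9*r^2 - 4*r + 9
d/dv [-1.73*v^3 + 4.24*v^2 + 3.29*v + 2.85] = -5.19*v^2 + 8.48*v + 3.29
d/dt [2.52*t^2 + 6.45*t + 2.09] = 5.04*t + 6.45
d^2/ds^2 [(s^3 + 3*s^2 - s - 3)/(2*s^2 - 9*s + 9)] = 2*(113*s^3 - 441*s^2 + 459*s - 27)/(8*s^6 - 108*s^5 + 594*s^4 - 1701*s^3 + 2673*s^2 - 2187*s + 729)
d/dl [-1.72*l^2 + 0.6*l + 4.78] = 0.6 - 3.44*l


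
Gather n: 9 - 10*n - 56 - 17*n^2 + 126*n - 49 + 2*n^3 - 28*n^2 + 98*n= 2*n^3 - 45*n^2 + 214*n - 96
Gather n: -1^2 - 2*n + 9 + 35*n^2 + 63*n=35*n^2 + 61*n + 8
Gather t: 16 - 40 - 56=-80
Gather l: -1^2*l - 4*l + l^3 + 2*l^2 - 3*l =l^3 + 2*l^2 - 8*l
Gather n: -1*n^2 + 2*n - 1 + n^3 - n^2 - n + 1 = n^3 - 2*n^2 + n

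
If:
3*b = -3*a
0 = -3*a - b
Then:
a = 0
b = 0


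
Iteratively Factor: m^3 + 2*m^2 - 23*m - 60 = (m - 5)*(m^2 + 7*m + 12) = (m - 5)*(m + 3)*(m + 4)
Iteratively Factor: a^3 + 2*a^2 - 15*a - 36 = (a + 3)*(a^2 - a - 12) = (a + 3)^2*(a - 4)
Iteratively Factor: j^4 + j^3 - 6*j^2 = (j - 2)*(j^3 + 3*j^2) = j*(j - 2)*(j^2 + 3*j) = j*(j - 2)*(j + 3)*(j)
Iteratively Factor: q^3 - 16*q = (q + 4)*(q^2 - 4*q) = (q - 4)*(q + 4)*(q)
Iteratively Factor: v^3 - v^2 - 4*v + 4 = (v - 2)*(v^2 + v - 2) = (v - 2)*(v - 1)*(v + 2)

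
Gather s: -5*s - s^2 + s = -s^2 - 4*s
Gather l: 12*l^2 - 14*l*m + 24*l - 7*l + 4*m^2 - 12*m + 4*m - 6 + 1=12*l^2 + l*(17 - 14*m) + 4*m^2 - 8*m - 5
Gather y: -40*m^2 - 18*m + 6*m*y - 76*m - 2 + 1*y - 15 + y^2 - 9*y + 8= -40*m^2 - 94*m + y^2 + y*(6*m - 8) - 9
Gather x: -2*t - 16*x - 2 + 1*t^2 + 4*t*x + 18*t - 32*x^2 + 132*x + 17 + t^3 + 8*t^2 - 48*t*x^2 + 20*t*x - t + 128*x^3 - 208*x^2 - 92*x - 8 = t^3 + 9*t^2 + 15*t + 128*x^3 + x^2*(-48*t - 240) + x*(24*t + 24) + 7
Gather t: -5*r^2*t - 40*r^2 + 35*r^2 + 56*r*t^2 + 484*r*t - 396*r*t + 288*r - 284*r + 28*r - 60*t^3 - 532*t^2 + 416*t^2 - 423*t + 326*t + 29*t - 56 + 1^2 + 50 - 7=-5*r^2 + 32*r - 60*t^3 + t^2*(56*r - 116) + t*(-5*r^2 + 88*r - 68) - 12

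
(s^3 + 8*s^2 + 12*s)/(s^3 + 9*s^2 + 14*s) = (s + 6)/(s + 7)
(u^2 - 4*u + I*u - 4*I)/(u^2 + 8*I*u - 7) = (u - 4)/(u + 7*I)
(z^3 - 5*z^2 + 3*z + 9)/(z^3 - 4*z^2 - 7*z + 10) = (z^3 - 5*z^2 + 3*z + 9)/(z^3 - 4*z^2 - 7*z + 10)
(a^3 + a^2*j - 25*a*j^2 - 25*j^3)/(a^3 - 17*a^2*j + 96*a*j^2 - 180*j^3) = (a^2 + 6*a*j + 5*j^2)/(a^2 - 12*a*j + 36*j^2)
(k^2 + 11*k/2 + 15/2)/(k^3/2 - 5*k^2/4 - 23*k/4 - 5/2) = 2*(2*k^2 + 11*k + 15)/(2*k^3 - 5*k^2 - 23*k - 10)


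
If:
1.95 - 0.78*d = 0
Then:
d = 2.50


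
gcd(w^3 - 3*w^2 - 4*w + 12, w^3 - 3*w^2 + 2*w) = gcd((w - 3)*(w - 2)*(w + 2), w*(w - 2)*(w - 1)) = w - 2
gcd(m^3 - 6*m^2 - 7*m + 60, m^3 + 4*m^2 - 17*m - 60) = m^2 - m - 12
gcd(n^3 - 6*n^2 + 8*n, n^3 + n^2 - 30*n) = n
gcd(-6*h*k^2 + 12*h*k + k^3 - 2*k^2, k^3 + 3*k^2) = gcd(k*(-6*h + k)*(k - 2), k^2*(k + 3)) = k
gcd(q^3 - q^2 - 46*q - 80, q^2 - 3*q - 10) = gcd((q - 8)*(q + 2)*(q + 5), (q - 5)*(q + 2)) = q + 2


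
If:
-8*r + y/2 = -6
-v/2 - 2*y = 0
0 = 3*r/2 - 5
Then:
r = 10/3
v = -496/3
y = 124/3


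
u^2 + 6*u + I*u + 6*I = (u + 6)*(u + I)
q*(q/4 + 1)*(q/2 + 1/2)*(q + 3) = q^4/8 + q^3 + 19*q^2/8 + 3*q/2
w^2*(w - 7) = w^3 - 7*w^2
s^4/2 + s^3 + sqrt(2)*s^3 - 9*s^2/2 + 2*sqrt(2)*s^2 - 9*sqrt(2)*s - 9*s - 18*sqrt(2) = (s/2 + 1)*(s - 3)*(s + 3)*(s + 2*sqrt(2))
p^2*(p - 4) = p^3 - 4*p^2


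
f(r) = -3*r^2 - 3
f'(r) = -6*r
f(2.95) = -29.11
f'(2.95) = -17.70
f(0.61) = -4.12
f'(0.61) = -3.66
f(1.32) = -8.23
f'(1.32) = -7.92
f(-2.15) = -16.87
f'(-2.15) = 12.90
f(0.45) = -3.61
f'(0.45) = -2.70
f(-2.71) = -25.03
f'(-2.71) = 16.26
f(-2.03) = -15.36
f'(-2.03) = 12.18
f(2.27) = -18.46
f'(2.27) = -13.62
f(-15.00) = -678.00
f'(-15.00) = 90.00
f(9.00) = -246.00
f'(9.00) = -54.00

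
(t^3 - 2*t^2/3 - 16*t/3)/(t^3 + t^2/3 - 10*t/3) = (3*t - 8)/(3*t - 5)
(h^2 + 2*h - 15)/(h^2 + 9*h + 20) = (h - 3)/(h + 4)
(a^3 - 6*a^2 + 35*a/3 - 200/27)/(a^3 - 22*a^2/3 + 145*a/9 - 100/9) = (a - 8/3)/(a - 4)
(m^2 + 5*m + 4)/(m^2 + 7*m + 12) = (m + 1)/(m + 3)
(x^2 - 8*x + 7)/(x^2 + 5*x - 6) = (x - 7)/(x + 6)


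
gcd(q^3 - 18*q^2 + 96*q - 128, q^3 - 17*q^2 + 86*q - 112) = q^2 - 10*q + 16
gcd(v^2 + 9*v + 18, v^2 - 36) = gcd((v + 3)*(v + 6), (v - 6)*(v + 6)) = v + 6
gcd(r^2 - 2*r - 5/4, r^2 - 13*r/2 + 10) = r - 5/2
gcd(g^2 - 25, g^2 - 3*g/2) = 1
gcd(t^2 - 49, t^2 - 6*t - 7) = t - 7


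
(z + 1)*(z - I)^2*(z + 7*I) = z^4 + z^3 + 5*I*z^3 + 13*z^2 + 5*I*z^2 + 13*z - 7*I*z - 7*I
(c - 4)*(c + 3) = c^2 - c - 12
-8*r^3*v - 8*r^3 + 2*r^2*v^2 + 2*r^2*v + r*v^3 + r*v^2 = (-2*r + v)*(4*r + v)*(r*v + r)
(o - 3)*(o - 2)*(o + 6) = o^3 + o^2 - 24*o + 36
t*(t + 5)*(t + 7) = t^3 + 12*t^2 + 35*t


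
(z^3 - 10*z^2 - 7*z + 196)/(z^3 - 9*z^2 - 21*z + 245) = (z + 4)/(z + 5)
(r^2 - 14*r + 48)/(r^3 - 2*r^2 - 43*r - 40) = (r - 6)/(r^2 + 6*r + 5)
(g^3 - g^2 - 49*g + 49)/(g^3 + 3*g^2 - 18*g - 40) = (g^3 - g^2 - 49*g + 49)/(g^3 + 3*g^2 - 18*g - 40)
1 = 1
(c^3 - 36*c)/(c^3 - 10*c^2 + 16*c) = (c^2 - 36)/(c^2 - 10*c + 16)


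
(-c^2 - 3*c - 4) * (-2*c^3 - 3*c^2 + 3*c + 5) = 2*c^5 + 9*c^4 + 14*c^3 - 2*c^2 - 27*c - 20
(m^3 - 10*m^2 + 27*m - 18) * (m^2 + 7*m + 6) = m^5 - 3*m^4 - 37*m^3 + 111*m^2 + 36*m - 108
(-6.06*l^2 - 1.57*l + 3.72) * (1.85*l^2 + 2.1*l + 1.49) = -11.211*l^4 - 15.6305*l^3 - 5.4444*l^2 + 5.4727*l + 5.5428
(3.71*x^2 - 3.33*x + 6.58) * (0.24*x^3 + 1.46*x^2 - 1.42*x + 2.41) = 0.8904*x^5 + 4.6174*x^4 - 8.5508*x^3 + 23.2765*x^2 - 17.3689*x + 15.8578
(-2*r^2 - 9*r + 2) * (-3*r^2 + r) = 6*r^4 + 25*r^3 - 15*r^2 + 2*r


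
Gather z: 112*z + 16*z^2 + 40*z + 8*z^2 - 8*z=24*z^2 + 144*z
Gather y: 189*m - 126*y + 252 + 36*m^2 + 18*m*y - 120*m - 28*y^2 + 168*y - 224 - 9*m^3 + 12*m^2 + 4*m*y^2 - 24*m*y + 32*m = -9*m^3 + 48*m^2 + 101*m + y^2*(4*m - 28) + y*(42 - 6*m) + 28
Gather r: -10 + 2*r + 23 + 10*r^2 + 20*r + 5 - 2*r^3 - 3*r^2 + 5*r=-2*r^3 + 7*r^2 + 27*r + 18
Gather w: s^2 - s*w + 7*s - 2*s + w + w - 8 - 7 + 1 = s^2 + 5*s + w*(2 - s) - 14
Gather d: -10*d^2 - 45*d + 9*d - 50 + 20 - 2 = -10*d^2 - 36*d - 32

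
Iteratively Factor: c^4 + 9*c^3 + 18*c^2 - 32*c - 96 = (c - 2)*(c^3 + 11*c^2 + 40*c + 48) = (c - 2)*(c + 4)*(c^2 + 7*c + 12) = (c - 2)*(c + 3)*(c + 4)*(c + 4)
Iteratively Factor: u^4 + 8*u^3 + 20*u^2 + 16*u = (u)*(u^3 + 8*u^2 + 20*u + 16) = u*(u + 2)*(u^2 + 6*u + 8) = u*(u + 2)*(u + 4)*(u + 2)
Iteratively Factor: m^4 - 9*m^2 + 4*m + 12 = (m - 2)*(m^3 + 2*m^2 - 5*m - 6) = (m - 2)^2*(m^2 + 4*m + 3) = (m - 2)^2*(m + 3)*(m + 1)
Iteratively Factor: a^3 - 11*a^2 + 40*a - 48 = (a - 4)*(a^2 - 7*a + 12) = (a - 4)*(a - 3)*(a - 4)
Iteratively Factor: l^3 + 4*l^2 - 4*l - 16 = (l + 2)*(l^2 + 2*l - 8) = (l + 2)*(l + 4)*(l - 2)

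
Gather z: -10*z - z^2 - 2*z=-z^2 - 12*z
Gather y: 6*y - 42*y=-36*y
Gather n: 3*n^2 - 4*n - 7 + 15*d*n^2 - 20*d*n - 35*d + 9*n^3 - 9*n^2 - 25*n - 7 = -35*d + 9*n^3 + n^2*(15*d - 6) + n*(-20*d - 29) - 14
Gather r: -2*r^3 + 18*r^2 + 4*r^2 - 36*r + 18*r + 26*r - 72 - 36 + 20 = -2*r^3 + 22*r^2 + 8*r - 88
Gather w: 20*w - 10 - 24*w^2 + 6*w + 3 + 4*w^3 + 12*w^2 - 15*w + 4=4*w^3 - 12*w^2 + 11*w - 3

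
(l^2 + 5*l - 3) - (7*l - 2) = l^2 - 2*l - 1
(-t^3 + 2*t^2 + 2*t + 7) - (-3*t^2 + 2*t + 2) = -t^3 + 5*t^2 + 5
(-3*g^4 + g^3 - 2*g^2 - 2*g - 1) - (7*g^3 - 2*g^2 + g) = -3*g^4 - 6*g^3 - 3*g - 1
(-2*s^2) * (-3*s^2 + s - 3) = 6*s^4 - 2*s^3 + 6*s^2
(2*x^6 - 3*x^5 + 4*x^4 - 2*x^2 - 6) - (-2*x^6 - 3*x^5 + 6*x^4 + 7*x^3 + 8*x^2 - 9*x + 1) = 4*x^6 - 2*x^4 - 7*x^3 - 10*x^2 + 9*x - 7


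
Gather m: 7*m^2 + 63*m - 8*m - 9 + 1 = 7*m^2 + 55*m - 8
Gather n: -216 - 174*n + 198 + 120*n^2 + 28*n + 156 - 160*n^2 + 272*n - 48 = -40*n^2 + 126*n + 90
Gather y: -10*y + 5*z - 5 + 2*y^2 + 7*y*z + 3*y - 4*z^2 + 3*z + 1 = 2*y^2 + y*(7*z - 7) - 4*z^2 + 8*z - 4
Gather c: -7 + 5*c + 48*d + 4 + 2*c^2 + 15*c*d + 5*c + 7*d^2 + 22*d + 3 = 2*c^2 + c*(15*d + 10) + 7*d^2 + 70*d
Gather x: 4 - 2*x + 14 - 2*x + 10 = 28 - 4*x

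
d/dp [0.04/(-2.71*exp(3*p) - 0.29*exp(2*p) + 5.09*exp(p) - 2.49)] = (0.3252*exp(2*p) + 0.0232*exp(p) - 0.2036)*exp(p)/(2.71*exp(3*p) + 0.29*exp(2*p) - 5.09*exp(p) + 2.49)^2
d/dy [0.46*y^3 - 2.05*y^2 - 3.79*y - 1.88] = 1.38*y^2 - 4.1*y - 3.79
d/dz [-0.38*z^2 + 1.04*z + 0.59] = 1.04 - 0.76*z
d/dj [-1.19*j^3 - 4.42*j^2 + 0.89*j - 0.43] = -3.57*j^2 - 8.84*j + 0.89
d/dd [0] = 0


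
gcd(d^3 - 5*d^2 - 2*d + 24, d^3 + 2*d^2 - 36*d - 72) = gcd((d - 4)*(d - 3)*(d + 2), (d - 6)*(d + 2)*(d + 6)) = d + 2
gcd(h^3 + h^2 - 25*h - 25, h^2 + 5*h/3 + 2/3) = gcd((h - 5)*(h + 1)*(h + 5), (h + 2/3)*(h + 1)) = h + 1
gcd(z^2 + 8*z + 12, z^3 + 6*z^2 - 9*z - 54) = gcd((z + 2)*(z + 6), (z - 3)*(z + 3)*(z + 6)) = z + 6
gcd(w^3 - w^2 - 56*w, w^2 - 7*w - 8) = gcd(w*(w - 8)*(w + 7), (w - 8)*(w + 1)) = w - 8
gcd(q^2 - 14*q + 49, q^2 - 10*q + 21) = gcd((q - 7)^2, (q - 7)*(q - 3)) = q - 7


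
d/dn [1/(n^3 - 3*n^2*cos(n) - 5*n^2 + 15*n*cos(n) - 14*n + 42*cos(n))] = (-3*n^2*sin(n) - 3*n^2 + 15*n*sin(n) + 6*n*cos(n) + 10*n + 42*sin(n) - 15*cos(n) + 14)/((n - 7)^2*(n + 2)^2*(n - 3*cos(n))^2)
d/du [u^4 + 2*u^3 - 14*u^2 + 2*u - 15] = 4*u^3 + 6*u^2 - 28*u + 2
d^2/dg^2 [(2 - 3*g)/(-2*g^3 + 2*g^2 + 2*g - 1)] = 4*(18*g^5 - 42*g^4 + 44*g^3 - 18*g^2 + 3*g - 3)/(8*g^9 - 24*g^8 + 52*g^6 - 24*g^5 - 36*g^4 + 22*g^3 + 6*g^2 - 6*g + 1)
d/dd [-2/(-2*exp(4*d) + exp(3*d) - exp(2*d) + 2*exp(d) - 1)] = (-16*exp(3*d) + 6*exp(2*d) - 4*exp(d) + 4)*exp(d)/(2*exp(4*d) - exp(3*d) + exp(2*d) - 2*exp(d) + 1)^2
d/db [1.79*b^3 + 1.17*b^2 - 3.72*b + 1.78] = 5.37*b^2 + 2.34*b - 3.72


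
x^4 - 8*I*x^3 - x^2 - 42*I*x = x*(x - 7*I)*(x - 3*I)*(x + 2*I)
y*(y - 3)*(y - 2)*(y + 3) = y^4 - 2*y^3 - 9*y^2 + 18*y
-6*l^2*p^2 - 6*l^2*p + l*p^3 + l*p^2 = p*(-6*l + p)*(l*p + l)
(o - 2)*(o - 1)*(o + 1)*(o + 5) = o^4 + 3*o^3 - 11*o^2 - 3*o + 10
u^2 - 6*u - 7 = (u - 7)*(u + 1)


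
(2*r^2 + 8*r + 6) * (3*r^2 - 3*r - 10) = 6*r^4 + 18*r^3 - 26*r^2 - 98*r - 60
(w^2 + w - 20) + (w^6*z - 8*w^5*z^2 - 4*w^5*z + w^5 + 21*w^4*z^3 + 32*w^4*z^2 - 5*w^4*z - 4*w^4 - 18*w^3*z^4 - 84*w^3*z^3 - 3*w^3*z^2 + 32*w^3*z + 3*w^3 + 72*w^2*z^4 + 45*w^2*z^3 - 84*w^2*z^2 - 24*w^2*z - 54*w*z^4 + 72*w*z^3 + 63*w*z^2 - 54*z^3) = w^6*z - 8*w^5*z^2 - 4*w^5*z + w^5 + 21*w^4*z^3 + 32*w^4*z^2 - 5*w^4*z - 4*w^4 - 18*w^3*z^4 - 84*w^3*z^3 - 3*w^3*z^2 + 32*w^3*z + 3*w^3 + 72*w^2*z^4 + 45*w^2*z^3 - 84*w^2*z^2 - 24*w^2*z + w^2 - 54*w*z^4 + 72*w*z^3 + 63*w*z^2 + w - 54*z^3 - 20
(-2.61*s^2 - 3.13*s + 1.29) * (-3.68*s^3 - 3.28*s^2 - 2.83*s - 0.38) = 9.6048*s^5 + 20.0792*s^4 + 12.9055*s^3 + 5.6185*s^2 - 2.4613*s - 0.4902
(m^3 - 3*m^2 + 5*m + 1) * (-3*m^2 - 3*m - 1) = -3*m^5 + 6*m^4 - 7*m^3 - 15*m^2 - 8*m - 1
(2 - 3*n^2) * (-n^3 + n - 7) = 3*n^5 - 5*n^3 + 21*n^2 + 2*n - 14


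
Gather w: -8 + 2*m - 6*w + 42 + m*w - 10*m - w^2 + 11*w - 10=-8*m - w^2 + w*(m + 5) + 24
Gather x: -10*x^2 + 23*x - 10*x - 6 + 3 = -10*x^2 + 13*x - 3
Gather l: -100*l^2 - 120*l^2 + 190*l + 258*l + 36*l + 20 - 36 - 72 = -220*l^2 + 484*l - 88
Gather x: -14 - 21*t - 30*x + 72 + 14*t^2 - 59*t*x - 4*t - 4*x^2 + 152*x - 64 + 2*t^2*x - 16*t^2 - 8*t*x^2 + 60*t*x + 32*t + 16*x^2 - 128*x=-2*t^2 + 7*t + x^2*(12 - 8*t) + x*(2*t^2 + t - 6) - 6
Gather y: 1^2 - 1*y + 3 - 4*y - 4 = -5*y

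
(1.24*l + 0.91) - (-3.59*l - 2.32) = 4.83*l + 3.23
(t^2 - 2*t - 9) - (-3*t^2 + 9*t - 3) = 4*t^2 - 11*t - 6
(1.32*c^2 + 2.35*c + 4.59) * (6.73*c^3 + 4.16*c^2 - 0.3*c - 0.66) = 8.8836*c^5 + 21.3067*c^4 + 40.2707*c^3 + 17.5182*c^2 - 2.928*c - 3.0294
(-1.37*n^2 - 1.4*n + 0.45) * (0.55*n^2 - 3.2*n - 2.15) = -0.7535*n^4 + 3.614*n^3 + 7.673*n^2 + 1.57*n - 0.9675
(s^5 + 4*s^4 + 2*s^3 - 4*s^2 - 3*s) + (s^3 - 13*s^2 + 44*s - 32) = s^5 + 4*s^4 + 3*s^3 - 17*s^2 + 41*s - 32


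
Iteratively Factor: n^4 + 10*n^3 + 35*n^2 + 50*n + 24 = (n + 1)*(n^3 + 9*n^2 + 26*n + 24) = (n + 1)*(n + 2)*(n^2 + 7*n + 12) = (n + 1)*(n + 2)*(n + 4)*(n + 3)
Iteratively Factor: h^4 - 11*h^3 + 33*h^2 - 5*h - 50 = (h + 1)*(h^3 - 12*h^2 + 45*h - 50) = (h - 5)*(h + 1)*(h^2 - 7*h + 10) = (h - 5)*(h - 2)*(h + 1)*(h - 5)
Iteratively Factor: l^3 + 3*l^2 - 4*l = (l)*(l^2 + 3*l - 4) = l*(l + 4)*(l - 1)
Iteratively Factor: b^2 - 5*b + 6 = (b - 3)*(b - 2)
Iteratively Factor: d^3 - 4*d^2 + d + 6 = (d + 1)*(d^2 - 5*d + 6) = (d - 2)*(d + 1)*(d - 3)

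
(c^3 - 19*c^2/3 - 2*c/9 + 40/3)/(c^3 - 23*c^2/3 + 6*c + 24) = (c - 5/3)/(c - 3)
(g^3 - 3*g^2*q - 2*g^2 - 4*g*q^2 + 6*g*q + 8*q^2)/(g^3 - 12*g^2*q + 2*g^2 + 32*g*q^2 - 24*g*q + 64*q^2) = (-g^2 - g*q + 2*g + 2*q)/(-g^2 + 8*g*q - 2*g + 16*q)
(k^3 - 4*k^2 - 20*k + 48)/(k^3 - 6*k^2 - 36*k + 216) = (k^2 + 2*k - 8)/(k^2 - 36)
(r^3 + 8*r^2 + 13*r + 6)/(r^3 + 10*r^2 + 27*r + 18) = (r + 1)/(r + 3)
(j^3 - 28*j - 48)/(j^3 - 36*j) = (j^2 + 6*j + 8)/(j*(j + 6))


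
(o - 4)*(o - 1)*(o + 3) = o^3 - 2*o^2 - 11*o + 12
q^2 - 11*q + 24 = (q - 8)*(q - 3)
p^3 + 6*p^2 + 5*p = p*(p + 1)*(p + 5)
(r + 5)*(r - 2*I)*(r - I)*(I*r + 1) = I*r^4 + 4*r^3 + 5*I*r^3 + 20*r^2 - 5*I*r^2 - 2*r - 25*I*r - 10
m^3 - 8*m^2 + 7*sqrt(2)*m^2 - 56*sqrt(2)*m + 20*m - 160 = (m - 8)*(m + 2*sqrt(2))*(m + 5*sqrt(2))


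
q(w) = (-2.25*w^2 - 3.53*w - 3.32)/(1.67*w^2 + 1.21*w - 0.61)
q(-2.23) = -1.33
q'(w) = (-4.5*w - 3.53)/(1.67*w^2 + 1.21*w - 0.61) + (-3.34*w - 1.21)*(-2.25*w^2 - 3.53*w - 3.32)/(1.67*w^2 + 1.21*w - 0.61)^2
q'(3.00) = 0.23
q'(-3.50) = -0.01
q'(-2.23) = -0.36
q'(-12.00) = 0.01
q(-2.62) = -1.24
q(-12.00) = -1.26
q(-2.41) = -1.28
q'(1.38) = 1.74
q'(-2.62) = -0.14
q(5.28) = -1.62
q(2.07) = -2.24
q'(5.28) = 0.06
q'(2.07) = 0.59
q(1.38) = -2.94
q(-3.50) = -1.19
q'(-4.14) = 0.01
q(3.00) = -1.89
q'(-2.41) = -0.23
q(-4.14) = -1.19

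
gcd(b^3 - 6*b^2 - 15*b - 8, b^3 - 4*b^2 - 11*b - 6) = b^2 + 2*b + 1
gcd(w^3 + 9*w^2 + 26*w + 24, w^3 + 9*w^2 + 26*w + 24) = w^3 + 9*w^2 + 26*w + 24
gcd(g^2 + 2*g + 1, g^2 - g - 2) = g + 1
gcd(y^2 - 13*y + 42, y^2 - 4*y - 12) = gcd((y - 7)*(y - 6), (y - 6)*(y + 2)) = y - 6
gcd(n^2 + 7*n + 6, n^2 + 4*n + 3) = n + 1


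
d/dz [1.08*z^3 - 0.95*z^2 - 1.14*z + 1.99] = 3.24*z^2 - 1.9*z - 1.14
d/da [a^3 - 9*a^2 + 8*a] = 3*a^2 - 18*a + 8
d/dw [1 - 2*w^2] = -4*w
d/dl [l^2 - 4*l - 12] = 2*l - 4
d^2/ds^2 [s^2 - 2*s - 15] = 2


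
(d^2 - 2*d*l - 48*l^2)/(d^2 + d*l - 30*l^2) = (d - 8*l)/(d - 5*l)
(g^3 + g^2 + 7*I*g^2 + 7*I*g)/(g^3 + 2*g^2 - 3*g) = (g^2 + g + 7*I*g + 7*I)/(g^2 + 2*g - 3)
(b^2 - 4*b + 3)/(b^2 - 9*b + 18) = (b - 1)/(b - 6)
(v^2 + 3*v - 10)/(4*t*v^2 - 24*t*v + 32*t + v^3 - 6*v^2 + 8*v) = (v + 5)/(4*t*v - 16*t + v^2 - 4*v)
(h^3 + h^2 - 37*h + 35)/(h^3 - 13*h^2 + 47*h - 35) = (h + 7)/(h - 7)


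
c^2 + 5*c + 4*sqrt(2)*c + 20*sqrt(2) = (c + 5)*(c + 4*sqrt(2))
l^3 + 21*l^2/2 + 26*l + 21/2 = (l + 1/2)*(l + 3)*(l + 7)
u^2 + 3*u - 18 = (u - 3)*(u + 6)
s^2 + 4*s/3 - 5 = (s - 5/3)*(s + 3)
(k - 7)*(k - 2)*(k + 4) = k^3 - 5*k^2 - 22*k + 56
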